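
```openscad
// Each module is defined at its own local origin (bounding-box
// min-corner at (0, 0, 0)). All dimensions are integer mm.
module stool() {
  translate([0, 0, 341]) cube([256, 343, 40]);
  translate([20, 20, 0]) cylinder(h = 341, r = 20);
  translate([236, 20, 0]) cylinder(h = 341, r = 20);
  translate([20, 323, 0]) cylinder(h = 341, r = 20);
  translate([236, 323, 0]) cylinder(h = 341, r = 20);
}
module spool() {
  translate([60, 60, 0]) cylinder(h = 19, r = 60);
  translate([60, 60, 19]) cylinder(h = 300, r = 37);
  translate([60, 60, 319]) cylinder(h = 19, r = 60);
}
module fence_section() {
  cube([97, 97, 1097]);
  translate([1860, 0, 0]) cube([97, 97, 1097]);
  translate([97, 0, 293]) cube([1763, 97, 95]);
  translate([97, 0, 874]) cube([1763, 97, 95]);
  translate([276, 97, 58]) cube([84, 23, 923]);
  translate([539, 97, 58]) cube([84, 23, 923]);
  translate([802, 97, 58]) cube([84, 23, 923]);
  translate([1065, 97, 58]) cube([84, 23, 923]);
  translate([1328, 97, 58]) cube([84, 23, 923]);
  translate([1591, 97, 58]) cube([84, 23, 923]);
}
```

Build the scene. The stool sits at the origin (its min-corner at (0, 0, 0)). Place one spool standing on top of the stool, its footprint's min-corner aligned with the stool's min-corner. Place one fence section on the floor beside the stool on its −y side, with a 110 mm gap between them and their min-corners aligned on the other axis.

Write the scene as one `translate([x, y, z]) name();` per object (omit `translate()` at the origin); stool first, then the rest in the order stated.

stool();
translate([0, 0, 381]) spool();
translate([0, -230, 0]) fence_section();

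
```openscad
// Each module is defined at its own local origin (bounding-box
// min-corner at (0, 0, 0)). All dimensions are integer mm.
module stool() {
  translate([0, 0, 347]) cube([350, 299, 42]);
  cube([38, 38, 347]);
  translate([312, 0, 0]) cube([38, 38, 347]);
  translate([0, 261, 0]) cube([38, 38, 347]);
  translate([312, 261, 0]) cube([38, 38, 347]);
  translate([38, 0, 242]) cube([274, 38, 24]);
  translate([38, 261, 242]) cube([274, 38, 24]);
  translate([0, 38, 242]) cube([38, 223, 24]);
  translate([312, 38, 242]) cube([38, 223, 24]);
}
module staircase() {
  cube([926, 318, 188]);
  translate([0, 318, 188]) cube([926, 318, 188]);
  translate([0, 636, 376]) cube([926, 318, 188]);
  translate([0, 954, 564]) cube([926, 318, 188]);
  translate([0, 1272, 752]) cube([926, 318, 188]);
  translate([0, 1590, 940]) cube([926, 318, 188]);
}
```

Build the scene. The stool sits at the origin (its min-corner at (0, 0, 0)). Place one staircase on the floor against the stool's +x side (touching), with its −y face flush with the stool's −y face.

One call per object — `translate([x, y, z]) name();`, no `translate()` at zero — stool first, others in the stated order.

stool();
translate([350, 0, 0]) staircase();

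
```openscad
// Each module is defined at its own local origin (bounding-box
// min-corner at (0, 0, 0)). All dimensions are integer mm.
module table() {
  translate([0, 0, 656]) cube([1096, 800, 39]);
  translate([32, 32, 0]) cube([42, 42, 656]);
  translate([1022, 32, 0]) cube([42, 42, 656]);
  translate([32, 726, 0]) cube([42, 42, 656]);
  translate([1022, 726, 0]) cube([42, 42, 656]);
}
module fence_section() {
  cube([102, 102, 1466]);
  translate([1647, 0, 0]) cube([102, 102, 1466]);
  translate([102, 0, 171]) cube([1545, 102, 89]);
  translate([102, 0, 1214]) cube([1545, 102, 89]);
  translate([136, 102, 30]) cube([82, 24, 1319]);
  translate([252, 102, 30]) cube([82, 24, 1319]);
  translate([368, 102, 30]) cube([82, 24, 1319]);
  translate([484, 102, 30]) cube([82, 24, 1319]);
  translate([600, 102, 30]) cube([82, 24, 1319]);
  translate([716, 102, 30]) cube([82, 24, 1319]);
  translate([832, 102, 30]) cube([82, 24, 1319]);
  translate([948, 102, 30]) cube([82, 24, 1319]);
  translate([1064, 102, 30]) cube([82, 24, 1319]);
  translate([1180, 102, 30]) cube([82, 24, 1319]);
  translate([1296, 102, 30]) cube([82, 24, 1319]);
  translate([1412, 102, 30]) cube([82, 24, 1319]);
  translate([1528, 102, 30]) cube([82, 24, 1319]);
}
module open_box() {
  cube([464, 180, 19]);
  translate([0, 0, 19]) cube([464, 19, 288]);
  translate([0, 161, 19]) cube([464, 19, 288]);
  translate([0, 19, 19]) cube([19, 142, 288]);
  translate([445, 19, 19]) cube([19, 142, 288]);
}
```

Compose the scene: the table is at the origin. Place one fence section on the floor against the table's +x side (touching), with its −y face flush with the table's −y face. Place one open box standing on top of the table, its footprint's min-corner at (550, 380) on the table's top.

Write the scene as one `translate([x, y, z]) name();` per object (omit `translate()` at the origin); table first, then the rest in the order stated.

table();
translate([1096, 0, 0]) fence_section();
translate([550, 380, 695]) open_box();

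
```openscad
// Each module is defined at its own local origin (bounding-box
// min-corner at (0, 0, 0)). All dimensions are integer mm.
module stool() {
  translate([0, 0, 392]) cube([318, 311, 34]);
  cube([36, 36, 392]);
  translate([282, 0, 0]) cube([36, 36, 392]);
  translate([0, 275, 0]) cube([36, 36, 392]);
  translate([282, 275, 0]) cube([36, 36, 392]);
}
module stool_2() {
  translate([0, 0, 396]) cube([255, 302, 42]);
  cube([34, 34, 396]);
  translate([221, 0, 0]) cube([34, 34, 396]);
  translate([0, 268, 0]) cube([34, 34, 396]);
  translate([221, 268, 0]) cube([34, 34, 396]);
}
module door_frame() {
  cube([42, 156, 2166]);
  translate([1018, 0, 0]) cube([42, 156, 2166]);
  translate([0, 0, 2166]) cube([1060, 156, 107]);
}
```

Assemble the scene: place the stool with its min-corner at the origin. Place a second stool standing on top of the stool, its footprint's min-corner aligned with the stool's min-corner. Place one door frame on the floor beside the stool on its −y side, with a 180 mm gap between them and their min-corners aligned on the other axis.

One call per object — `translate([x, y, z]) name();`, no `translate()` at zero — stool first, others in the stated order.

stool();
translate([0, 0, 426]) stool_2();
translate([0, -336, 0]) door_frame();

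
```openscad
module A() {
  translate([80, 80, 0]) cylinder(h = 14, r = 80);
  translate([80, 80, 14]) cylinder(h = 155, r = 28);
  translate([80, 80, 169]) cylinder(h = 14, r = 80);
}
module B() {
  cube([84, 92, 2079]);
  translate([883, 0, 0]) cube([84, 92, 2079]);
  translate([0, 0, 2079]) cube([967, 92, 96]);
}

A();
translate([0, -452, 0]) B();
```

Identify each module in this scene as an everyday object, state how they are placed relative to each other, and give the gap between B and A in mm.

The door frame's nearest face is 360 mm from the spool's −y face.

A is a spool. B is a door frame. The door frame is on the floor beside the spool on its −y side. The gap between the door frame and the spool is 360 mm.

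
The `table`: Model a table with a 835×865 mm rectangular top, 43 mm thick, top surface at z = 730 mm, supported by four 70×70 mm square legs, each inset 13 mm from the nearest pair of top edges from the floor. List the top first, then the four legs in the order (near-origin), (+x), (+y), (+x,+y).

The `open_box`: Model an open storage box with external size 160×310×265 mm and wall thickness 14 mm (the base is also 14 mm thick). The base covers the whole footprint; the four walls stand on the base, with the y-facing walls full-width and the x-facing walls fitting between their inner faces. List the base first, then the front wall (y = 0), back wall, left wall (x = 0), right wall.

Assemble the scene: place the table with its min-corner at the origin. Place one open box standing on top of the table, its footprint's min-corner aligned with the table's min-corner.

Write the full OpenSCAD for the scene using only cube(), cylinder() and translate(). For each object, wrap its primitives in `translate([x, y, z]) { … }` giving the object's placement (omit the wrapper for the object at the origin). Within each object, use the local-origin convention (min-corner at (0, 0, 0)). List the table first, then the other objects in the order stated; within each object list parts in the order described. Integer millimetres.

translate([0, 0, 687]) cube([835, 865, 43]);
translate([13, 13, 0]) cube([70, 70, 687]);
translate([752, 13, 0]) cube([70, 70, 687]);
translate([13, 782, 0]) cube([70, 70, 687]);
translate([752, 782, 0]) cube([70, 70, 687]);
translate([0, 0, 730]) {
  cube([160, 310, 14]);
  translate([0, 0, 14]) cube([160, 14, 251]);
  translate([0, 296, 14]) cube([160, 14, 251]);
  translate([0, 14, 14]) cube([14, 282, 251]);
  translate([146, 14, 14]) cube([14, 282, 251]);
}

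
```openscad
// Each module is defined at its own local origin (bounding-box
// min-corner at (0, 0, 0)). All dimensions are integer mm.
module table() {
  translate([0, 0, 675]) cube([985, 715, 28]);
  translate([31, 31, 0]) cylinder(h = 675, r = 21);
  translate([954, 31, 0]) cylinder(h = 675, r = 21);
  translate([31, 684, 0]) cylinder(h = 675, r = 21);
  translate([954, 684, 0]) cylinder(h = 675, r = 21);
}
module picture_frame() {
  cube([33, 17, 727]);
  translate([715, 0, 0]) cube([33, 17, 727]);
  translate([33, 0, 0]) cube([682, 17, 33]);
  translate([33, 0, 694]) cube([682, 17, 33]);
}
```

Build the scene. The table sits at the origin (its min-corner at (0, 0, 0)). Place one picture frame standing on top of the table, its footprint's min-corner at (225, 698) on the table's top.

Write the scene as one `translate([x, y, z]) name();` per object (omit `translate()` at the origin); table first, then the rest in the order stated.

table();
translate([225, 698, 703]) picture_frame();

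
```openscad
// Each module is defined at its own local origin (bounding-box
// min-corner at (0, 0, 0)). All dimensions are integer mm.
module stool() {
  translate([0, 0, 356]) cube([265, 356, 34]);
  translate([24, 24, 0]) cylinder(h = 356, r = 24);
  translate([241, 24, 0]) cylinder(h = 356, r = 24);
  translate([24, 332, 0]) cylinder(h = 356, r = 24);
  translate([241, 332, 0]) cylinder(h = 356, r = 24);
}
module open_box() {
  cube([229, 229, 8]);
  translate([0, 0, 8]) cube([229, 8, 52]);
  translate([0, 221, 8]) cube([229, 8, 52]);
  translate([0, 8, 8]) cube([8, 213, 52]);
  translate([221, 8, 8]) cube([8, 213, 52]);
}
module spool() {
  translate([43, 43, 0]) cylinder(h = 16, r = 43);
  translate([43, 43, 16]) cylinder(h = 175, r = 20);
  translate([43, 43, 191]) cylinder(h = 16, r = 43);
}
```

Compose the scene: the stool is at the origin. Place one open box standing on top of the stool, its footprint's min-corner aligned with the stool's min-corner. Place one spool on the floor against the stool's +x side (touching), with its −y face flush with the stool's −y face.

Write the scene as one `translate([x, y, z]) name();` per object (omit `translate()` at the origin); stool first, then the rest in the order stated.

stool();
translate([0, 0, 390]) open_box();
translate([265, 0, 0]) spool();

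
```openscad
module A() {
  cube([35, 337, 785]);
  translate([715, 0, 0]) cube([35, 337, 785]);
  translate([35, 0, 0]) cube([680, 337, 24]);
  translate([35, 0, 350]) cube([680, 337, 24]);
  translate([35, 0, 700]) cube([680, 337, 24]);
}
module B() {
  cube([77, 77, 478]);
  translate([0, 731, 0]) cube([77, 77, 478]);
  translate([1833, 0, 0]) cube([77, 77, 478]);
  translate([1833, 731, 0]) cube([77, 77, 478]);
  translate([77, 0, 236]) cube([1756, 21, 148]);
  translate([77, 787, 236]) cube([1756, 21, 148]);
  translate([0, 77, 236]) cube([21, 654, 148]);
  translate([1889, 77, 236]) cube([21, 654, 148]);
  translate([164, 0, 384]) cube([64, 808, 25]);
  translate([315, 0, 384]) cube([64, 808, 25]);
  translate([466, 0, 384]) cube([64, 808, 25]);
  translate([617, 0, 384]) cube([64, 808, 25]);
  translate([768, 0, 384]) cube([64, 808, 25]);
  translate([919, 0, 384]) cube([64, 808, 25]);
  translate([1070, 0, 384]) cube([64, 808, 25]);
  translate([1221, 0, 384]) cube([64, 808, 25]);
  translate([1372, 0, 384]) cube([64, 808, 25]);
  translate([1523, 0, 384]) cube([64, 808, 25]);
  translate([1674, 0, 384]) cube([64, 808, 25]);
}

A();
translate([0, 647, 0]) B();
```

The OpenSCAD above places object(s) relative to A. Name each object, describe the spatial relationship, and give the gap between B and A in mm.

A is a bookshelf. B is a bed frame. The bed frame is on the floor beside the bookshelf on its +y side. The gap between the bed frame and the bookshelf is 310 mm.

The bed frame's nearest face is 310 mm from the bookshelf's +y face.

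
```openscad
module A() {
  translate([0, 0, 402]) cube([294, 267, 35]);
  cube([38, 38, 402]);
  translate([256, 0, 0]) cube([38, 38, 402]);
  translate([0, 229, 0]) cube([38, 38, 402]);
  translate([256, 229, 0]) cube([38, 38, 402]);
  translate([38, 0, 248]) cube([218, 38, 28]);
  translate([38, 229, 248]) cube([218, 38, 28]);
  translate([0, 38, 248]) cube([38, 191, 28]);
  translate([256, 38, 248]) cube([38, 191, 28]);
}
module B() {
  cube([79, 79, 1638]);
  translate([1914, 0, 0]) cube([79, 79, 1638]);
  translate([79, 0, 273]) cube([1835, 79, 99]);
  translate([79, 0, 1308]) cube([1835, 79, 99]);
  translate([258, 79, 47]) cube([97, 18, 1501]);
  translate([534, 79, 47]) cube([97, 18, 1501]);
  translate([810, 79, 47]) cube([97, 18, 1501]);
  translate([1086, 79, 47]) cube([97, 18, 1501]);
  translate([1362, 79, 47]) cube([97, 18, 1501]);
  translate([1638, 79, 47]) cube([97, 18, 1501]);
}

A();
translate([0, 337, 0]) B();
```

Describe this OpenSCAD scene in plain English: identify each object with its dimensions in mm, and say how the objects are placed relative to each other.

A is a four-legged stool. The seat is 294×267 mm, 35 mm thick, top at z = 437 mm. It stands on four square legs, each 38×38 mm in cross-section, from z = 0 to the seat underside, each flush with a corner of the seat. Four stretchers, 38 mm wide and 28 mm tall, connect adjacent legs with their undersides at z = 248 mm, each running between the inner faces of the legs it joins and aligned with the legs' outer faces on the other axis.

B is a fence section. Two 79×79 mm posts, 1638 mm tall, stand on the floor with a clear span of 1835 mm between their inner faces. Two horizontal rails of 79×99 mm section span the gap between the posts with their undersides at z = 273 mm and z = 1308 mm, flush with the posts' −y face. 6 pickets, each 97 mm wide, 18 mm thick and 1501 mm tall, are fixed to the +y face of the rails with their bottoms at z = 47 mm, evenly spaced across the span with equal gaps (rounded down to the nearest mm) at the −x end and between each pair — any rounding remainder accumulates at the +x end.

The fence section is on the floor beside the stool on its +y side.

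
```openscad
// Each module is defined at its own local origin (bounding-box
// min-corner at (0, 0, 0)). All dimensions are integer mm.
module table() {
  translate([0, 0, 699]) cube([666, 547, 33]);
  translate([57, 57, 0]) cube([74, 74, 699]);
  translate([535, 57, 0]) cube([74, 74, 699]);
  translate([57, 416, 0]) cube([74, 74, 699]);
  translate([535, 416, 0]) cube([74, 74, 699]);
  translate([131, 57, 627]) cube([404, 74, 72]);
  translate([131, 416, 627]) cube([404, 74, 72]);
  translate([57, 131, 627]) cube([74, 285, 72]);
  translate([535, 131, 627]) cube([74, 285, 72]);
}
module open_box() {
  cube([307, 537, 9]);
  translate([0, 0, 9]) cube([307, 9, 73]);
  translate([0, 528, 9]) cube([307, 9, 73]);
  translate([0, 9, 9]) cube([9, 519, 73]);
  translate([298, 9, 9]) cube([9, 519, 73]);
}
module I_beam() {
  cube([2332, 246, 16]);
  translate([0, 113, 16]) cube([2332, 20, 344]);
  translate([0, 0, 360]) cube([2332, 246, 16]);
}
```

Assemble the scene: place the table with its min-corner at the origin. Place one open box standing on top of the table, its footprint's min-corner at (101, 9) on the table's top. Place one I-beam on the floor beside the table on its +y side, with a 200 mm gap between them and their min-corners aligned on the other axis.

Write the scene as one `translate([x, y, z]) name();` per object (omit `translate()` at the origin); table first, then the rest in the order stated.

table();
translate([101, 9, 732]) open_box();
translate([0, 747, 0]) I_beam();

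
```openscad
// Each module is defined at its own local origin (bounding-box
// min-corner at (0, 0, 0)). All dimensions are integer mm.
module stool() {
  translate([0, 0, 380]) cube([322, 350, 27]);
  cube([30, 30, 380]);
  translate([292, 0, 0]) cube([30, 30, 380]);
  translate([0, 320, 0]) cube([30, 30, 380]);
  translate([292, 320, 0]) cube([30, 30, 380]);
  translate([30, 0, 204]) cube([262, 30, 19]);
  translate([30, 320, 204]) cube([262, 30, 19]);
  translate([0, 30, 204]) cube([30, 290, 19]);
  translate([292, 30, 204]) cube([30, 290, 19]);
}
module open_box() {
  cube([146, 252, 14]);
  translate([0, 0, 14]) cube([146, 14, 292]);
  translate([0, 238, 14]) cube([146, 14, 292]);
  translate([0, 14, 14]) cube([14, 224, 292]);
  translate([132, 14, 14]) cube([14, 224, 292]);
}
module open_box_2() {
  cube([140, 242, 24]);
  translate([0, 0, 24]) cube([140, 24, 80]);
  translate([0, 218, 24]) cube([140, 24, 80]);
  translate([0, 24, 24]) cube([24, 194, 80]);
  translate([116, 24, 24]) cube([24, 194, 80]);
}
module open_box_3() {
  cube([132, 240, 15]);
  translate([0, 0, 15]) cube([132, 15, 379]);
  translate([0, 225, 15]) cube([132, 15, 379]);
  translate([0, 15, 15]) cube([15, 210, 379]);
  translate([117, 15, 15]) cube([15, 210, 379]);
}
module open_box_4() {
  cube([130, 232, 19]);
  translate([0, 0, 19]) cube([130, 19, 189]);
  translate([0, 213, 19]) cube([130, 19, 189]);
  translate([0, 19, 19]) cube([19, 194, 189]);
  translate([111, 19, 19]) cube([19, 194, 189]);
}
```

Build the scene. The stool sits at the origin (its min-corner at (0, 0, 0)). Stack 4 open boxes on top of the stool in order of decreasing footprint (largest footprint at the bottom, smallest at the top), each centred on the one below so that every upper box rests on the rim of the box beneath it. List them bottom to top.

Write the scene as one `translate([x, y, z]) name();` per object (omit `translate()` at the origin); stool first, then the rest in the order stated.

stool();
translate([88, 49, 407]) open_box();
translate([91, 54, 713]) open_box_2();
translate([95, 55, 817]) open_box_3();
translate([96, 59, 1211]) open_box_4();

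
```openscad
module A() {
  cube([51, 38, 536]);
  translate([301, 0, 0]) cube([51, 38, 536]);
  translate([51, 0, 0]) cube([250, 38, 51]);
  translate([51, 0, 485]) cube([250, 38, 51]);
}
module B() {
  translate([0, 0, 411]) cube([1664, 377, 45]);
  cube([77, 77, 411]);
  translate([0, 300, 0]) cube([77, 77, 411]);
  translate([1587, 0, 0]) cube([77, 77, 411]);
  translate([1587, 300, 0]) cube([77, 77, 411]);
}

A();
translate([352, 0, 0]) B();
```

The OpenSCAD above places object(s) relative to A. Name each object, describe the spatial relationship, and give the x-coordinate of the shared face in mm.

The picture frame's +x face and the bench's −x face are both at x = 352 mm.

A is a picture frame. B is a bench. The bench is against the picture frame's +x side, with their −y faces flush. The x-coordinate of the shared face is 352 mm.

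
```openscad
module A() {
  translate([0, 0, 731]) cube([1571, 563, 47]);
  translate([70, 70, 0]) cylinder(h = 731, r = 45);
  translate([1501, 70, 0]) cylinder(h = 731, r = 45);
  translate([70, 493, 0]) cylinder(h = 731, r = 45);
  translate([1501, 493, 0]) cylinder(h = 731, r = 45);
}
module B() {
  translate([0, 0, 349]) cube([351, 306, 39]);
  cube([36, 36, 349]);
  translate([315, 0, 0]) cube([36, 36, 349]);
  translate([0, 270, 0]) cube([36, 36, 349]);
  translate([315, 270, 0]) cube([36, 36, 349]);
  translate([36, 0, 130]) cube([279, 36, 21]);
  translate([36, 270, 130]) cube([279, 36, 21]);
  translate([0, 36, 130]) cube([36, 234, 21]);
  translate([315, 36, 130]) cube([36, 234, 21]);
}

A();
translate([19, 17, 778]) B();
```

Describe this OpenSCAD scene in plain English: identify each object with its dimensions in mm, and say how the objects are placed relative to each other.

A is a table: top 1571 mm (x) × 563 mm (y), 47 mm thick, upper face at z = 778 mm, on four round legs of 90 mm diameter, each leg's bounding box inset 25 mm from the nearest pair of top edges, running from z = 0 to the bottom of the top.

B is a simple wooden stool: a rectangular seat 351 mm (x) by 306 mm (y), 39 mm thick, top face at z = 388 mm, on four square legs, each 36×36 mm in cross-section. The legs rest on z = 0, each flush with a corner of the seat. Four stretchers, 36 mm wide and 21 mm tall, connect adjacent legs with their undersides at z = 130 mm, each running between the inner faces of the legs it joins and aligned with the legs' outer faces on the other axis.

The stool is on top of the table.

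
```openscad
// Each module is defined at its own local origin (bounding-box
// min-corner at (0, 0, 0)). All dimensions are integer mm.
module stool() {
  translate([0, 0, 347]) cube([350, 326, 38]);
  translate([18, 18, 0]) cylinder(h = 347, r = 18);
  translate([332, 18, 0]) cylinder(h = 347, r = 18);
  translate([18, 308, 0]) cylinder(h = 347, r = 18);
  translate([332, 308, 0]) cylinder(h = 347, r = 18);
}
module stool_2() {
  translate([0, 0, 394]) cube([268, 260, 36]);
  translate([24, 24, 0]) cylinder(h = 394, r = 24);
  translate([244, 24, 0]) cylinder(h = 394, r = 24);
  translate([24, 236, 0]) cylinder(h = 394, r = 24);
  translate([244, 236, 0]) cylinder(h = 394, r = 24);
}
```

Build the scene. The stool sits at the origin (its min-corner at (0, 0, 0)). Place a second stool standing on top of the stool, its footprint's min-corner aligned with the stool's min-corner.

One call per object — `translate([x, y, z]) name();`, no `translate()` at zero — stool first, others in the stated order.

stool();
translate([0, 0, 385]) stool_2();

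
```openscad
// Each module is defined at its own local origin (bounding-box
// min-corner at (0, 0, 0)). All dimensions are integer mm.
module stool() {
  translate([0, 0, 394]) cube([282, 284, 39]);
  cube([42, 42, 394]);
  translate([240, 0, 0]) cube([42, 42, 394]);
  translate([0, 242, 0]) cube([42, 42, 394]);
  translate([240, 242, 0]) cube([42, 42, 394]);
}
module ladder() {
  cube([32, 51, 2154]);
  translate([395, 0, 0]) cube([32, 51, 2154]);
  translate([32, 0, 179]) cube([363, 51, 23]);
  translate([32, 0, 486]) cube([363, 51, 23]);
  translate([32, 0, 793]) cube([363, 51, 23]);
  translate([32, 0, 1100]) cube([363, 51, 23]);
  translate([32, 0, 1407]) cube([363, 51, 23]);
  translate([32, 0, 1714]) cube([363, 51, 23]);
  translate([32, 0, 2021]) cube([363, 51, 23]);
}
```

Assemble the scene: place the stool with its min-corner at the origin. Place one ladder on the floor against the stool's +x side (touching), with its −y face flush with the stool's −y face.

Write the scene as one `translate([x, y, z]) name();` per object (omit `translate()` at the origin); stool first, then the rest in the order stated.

stool();
translate([282, 0, 0]) ladder();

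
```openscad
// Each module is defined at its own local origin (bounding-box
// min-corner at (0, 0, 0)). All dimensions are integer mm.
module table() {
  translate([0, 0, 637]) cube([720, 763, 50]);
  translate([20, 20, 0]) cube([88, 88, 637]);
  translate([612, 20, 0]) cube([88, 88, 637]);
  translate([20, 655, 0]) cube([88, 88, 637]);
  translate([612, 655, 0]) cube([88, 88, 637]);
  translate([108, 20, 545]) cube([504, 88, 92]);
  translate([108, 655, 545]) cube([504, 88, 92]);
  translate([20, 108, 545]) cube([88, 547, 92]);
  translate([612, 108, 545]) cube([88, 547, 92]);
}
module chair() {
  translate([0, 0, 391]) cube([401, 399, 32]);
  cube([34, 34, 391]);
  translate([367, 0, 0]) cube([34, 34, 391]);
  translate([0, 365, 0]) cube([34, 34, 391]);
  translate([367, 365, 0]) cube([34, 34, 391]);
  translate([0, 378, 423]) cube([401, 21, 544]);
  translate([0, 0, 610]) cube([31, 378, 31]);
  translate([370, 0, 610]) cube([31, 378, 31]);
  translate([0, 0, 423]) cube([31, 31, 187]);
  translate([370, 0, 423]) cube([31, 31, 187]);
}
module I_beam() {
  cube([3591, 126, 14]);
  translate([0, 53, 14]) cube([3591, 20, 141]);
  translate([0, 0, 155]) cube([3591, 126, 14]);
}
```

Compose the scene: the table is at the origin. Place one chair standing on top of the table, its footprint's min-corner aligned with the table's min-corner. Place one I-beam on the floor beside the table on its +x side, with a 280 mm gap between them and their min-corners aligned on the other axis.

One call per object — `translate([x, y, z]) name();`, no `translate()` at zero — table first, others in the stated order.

table();
translate([0, 0, 687]) chair();
translate([1000, 0, 0]) I_beam();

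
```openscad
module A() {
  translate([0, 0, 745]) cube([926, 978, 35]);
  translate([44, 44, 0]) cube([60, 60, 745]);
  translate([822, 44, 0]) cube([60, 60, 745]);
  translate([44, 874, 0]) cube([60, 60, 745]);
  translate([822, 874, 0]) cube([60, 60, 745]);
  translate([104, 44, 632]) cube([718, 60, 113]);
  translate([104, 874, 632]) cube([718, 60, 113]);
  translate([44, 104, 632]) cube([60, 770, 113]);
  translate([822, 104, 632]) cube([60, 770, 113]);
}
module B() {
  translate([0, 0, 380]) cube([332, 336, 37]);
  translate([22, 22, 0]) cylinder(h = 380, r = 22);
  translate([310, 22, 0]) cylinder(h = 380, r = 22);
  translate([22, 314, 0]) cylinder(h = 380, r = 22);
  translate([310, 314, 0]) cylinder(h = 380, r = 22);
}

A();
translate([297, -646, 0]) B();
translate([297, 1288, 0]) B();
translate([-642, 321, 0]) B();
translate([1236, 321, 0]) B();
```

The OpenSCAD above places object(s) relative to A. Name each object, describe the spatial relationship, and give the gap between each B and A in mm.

A is a table. B is a stool. Four stools sit around the table at the −y, +y, −x, +x sides. The gap between each stool and the table is 310 mm.

Each stool's nearest face is 310 mm from the table's bounding box.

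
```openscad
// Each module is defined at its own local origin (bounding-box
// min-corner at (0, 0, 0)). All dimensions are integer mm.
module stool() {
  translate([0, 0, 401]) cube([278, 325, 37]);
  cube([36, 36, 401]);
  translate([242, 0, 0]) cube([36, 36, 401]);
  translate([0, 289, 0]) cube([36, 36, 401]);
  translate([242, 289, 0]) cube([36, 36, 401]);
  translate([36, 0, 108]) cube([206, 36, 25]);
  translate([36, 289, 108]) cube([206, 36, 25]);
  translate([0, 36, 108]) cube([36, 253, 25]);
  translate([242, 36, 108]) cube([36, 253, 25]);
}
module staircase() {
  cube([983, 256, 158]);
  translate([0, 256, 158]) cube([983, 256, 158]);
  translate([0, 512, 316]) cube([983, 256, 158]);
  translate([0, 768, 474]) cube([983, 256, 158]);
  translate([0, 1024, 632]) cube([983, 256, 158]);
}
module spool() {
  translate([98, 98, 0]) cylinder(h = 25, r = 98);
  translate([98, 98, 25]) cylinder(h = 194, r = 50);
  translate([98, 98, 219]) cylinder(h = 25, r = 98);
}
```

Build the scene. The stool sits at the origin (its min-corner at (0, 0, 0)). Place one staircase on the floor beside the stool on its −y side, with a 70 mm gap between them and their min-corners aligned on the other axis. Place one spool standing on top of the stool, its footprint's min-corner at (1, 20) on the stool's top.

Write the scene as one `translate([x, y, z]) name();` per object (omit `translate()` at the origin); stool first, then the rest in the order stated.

stool();
translate([0, -1350, 0]) staircase();
translate([1, 20, 438]) spool();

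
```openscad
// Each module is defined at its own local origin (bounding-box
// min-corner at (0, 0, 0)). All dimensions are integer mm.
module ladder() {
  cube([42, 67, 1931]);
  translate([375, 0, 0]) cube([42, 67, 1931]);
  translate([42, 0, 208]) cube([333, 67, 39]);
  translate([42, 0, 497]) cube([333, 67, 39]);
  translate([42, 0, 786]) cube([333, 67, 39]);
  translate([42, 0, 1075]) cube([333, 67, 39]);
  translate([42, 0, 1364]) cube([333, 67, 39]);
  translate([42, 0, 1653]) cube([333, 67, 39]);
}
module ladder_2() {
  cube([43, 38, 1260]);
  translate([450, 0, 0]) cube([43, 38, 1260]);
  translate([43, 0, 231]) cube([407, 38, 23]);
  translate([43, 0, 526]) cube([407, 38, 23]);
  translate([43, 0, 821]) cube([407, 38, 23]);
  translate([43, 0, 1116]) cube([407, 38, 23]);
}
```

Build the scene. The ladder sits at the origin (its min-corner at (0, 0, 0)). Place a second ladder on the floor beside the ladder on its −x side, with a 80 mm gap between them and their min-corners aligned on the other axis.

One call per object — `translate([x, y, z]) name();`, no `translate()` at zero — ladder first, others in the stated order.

ladder();
translate([-573, 0, 0]) ladder_2();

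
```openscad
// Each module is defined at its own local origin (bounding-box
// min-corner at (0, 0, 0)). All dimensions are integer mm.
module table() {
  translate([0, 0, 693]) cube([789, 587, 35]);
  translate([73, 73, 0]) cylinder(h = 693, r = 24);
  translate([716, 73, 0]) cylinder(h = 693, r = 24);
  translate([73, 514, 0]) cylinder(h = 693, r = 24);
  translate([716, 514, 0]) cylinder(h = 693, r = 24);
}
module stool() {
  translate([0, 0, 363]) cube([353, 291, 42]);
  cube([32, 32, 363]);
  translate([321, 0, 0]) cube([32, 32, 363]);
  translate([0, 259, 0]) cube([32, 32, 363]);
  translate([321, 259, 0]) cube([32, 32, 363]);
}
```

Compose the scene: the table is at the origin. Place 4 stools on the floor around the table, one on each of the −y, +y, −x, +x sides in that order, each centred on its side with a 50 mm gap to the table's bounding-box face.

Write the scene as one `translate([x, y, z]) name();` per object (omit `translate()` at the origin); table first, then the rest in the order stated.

table();
translate([218, -341, 0]) stool();
translate([218, 637, 0]) stool();
translate([-403, 148, 0]) stool();
translate([839, 148, 0]) stool();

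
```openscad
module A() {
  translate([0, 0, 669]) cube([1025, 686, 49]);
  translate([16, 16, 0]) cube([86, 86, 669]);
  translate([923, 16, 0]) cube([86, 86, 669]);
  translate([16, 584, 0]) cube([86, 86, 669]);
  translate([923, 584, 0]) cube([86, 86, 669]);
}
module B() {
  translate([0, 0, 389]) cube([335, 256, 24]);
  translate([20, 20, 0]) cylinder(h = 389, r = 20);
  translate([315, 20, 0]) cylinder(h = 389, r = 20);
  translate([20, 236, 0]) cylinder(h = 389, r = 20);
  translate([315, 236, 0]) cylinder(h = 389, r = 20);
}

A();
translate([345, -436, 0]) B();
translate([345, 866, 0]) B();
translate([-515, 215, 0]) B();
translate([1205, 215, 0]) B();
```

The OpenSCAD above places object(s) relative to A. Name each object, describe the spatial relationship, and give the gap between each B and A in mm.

Each stool's nearest face is 180 mm from the table's bounding box.

A is a table. B is a stool. Four stools sit around the table at the −y, +y, −x, +x sides. The gap between each stool and the table is 180 mm.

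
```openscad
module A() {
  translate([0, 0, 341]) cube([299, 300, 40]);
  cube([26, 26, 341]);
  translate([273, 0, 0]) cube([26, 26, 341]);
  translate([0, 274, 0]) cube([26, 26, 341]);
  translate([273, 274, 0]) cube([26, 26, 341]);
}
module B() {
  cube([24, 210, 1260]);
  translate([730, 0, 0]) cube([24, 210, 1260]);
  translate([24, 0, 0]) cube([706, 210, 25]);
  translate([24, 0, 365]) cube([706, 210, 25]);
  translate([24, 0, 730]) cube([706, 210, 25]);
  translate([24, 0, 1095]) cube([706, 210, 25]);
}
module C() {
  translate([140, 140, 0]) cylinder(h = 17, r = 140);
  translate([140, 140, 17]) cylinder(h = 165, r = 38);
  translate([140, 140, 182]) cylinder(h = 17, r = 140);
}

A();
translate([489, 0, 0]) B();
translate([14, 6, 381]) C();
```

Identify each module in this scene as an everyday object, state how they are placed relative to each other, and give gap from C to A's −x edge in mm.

A is a stool. B is a bookshelf. C is a spool. The bookshelf is on the floor beside the stool on its +x side. The spool is on top of the stool. The gap from the spool to the stool's −x edge is 14 mm.

The spool's min-x is at 14; the stool's min-x is 0; gap = 14 mm.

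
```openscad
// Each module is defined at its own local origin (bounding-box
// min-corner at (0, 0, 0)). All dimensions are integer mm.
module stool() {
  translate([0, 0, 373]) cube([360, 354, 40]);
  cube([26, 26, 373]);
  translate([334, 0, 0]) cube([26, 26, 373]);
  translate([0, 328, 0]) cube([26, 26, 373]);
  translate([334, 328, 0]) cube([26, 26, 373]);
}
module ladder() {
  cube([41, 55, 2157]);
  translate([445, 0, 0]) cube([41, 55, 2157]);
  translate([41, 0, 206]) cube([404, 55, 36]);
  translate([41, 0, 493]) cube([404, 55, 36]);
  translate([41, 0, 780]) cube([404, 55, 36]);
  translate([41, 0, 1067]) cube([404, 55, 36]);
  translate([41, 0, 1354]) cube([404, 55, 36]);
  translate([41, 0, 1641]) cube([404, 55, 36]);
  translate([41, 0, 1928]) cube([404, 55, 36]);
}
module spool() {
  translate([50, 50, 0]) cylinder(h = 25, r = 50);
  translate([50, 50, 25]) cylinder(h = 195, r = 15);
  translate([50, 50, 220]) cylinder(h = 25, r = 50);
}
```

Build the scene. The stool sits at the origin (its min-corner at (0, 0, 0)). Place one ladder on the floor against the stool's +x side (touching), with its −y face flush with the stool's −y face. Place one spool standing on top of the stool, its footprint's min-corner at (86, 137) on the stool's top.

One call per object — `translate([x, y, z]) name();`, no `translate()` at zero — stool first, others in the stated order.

stool();
translate([360, 0, 0]) ladder();
translate([86, 137, 413]) spool();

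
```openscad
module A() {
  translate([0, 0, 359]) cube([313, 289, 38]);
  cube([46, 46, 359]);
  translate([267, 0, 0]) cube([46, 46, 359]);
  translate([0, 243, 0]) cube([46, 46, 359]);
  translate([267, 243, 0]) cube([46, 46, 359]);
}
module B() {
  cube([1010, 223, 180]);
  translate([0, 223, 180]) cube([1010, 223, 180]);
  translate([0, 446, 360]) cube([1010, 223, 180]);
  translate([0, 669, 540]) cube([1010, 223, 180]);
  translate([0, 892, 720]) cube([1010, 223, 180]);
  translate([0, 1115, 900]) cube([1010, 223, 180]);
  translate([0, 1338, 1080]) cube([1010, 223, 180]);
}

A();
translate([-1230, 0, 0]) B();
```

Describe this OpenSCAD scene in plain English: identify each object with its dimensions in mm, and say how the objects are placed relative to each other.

A is a four-legged stool. The seat is 313×289 mm, 38 mm thick, top at z = 397 mm. It stands on four square legs, each 46×46 mm in cross-section, from z = 0 to the seat underside, each flush with a corner of the seat.

B is a straight staircase of 7 solid steps. Each step is 1010 mm wide (x), 223 mm deep (y, the going) and 180 mm tall (the rise). The first step rests on the floor; each subsequent step sits one going further in +y and one rise higher in +z, directly behind and above the previous step with no overlap.

The staircase is on the floor beside the stool on its −x side.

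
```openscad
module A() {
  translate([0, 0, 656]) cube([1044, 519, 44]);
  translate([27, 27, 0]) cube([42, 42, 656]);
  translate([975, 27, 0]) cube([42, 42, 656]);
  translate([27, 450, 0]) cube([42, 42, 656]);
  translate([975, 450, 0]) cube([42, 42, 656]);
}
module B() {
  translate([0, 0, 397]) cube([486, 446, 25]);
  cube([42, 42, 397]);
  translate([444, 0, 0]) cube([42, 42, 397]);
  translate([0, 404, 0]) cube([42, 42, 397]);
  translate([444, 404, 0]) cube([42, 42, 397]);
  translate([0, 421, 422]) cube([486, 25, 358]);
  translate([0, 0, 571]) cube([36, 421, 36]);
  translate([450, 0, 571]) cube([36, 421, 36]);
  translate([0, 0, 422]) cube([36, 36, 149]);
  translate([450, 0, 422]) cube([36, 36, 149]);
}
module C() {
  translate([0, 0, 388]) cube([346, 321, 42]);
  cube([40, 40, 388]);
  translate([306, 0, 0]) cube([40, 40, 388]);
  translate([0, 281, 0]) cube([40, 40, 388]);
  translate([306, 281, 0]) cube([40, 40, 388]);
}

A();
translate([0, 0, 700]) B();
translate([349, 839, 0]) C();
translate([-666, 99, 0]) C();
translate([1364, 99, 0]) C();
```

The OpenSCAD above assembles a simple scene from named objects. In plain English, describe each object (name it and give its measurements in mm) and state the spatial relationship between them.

A is a table: top 1044 mm (x) × 519 mm (y), 44 mm thick, upper face at z = 700 mm, on four 42×42 mm square legs, each inset 27 mm from the nearest pair of top edges, running from z = 0 to the bottom of the top.

B is a chair: 486×446 mm seat, 25 mm thick, top at z = 422 mm, on four 42 mm square corner legs flush with the seat edges. A 25 mm thick backrest slab spans the full seat width, extending 358 mm above the seat top, its back face flush with the seat's +y edge. Two armrests of 36×36 mm section run along each side from the seat's front edge to the front of the backrest, top faces 185 mm above the seat top and outer faces flush with the seat's x-edges; a 36×36 mm post under the front of each armrest stands on the seat at the front corner.

C is a four-legged stool. The seat is a 346×321×42 mm slab whose top surface is at z = 430 mm; four square legs, each 40×40 mm in cross-section, run from the floor (z = 0) to the underside of the seat, each flush with a corner of the seat.

The chair is on top of the table. Three stools sit around the table at the +y, −x, +x sides.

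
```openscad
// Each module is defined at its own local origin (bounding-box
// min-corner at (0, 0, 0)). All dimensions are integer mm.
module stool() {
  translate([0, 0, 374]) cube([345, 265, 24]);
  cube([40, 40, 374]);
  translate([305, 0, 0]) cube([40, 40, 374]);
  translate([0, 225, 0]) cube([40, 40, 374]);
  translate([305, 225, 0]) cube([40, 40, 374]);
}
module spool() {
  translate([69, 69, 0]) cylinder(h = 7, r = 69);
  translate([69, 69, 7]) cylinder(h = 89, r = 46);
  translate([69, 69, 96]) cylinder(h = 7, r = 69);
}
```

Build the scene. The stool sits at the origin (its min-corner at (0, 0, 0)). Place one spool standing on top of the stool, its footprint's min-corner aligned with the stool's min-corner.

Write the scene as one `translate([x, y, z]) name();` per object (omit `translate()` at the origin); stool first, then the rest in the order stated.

stool();
translate([0, 0, 398]) spool();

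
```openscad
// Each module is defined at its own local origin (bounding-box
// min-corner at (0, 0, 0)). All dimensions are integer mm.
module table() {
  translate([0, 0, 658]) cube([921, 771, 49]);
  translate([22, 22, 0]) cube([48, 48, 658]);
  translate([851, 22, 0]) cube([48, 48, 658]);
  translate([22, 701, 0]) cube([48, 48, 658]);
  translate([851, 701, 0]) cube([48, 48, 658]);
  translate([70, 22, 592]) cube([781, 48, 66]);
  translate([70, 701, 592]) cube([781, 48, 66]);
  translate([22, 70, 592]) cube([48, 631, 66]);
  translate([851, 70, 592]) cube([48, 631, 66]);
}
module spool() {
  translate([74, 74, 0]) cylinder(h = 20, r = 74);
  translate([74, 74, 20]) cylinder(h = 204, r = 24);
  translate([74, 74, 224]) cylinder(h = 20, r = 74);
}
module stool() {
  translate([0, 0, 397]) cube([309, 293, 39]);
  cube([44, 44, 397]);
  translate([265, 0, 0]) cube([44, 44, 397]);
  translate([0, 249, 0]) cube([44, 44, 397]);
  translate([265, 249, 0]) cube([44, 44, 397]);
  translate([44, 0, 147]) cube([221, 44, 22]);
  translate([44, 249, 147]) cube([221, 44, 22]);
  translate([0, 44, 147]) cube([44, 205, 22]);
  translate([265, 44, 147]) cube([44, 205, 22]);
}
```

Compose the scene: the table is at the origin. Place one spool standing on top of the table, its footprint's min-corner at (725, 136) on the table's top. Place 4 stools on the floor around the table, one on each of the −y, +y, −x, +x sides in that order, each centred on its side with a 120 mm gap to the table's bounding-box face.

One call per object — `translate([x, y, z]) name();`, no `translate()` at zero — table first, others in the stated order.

table();
translate([725, 136, 707]) spool();
translate([306, -413, 0]) stool();
translate([306, 891, 0]) stool();
translate([-429, 239, 0]) stool();
translate([1041, 239, 0]) stool();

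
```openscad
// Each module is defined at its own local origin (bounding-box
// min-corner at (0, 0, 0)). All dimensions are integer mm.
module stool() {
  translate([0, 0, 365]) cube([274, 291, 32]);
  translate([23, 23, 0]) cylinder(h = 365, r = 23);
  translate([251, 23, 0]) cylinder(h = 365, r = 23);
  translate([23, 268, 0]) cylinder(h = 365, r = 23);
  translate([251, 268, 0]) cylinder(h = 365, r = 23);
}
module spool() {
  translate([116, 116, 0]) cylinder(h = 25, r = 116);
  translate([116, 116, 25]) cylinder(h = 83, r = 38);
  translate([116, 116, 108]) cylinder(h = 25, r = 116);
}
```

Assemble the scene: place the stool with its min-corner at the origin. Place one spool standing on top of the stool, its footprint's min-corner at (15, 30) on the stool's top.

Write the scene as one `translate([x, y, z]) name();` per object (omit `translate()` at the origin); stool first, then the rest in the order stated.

stool();
translate([15, 30, 397]) spool();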